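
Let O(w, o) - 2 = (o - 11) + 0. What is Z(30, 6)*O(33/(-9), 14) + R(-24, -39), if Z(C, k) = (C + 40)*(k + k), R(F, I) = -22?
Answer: 4178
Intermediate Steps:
O(w, o) = -9 + o (O(w, o) = 2 + ((o - 11) + 0) = 2 + ((-11 + o) + 0) = 2 + (-11 + o) = -9 + o)
Z(C, k) = 2*k*(40 + C) (Z(C, k) = (40 + C)*(2*k) = 2*k*(40 + C))
Z(30, 6)*O(33/(-9), 14) + R(-24, -39) = (2*6*(40 + 30))*(-9 + 14) - 22 = (2*6*70)*5 - 22 = 840*5 - 22 = 4200 - 22 = 4178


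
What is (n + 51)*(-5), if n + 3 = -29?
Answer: -95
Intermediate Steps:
n = -32 (n = -3 - 29 = -32)
(n + 51)*(-5) = (-32 + 51)*(-5) = 19*(-5) = -95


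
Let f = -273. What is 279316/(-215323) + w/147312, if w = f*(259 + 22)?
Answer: -19221557297/10573220592 ≈ -1.8179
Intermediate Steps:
w = -76713 (w = -273*(259 + 22) = -273*281 = -76713)
279316/(-215323) + w/147312 = 279316/(-215323) - 76713/147312 = 279316*(-1/215323) - 76713*1/147312 = -279316/215323 - 25571/49104 = -19221557297/10573220592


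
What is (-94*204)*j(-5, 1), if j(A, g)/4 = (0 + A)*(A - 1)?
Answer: -2301120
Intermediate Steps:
j(A, g) = 4*A*(-1 + A) (j(A, g) = 4*((0 + A)*(A - 1)) = 4*(A*(-1 + A)) = 4*A*(-1 + A))
(-94*204)*j(-5, 1) = (-94*204)*(4*(-5)*(-1 - 5)) = -76704*(-5)*(-6) = -19176*120 = -2301120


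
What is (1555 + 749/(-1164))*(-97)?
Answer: -1809271/12 ≈ -1.5077e+5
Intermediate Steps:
(1555 + 749/(-1164))*(-97) = (1555 + 749*(-1/1164))*(-97) = (1555 - 749/1164)*(-97) = (1809271/1164)*(-97) = -1809271/12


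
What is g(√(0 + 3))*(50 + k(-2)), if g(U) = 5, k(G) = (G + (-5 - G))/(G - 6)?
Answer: 2025/8 ≈ 253.13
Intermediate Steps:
k(G) = -5/(-6 + G)
g(√(0 + 3))*(50 + k(-2)) = 5*(50 - 5/(-6 - 2)) = 5*(50 - 5/(-8)) = 5*(50 - 5*(-⅛)) = 5*(50 + 5/8) = 5*(405/8) = 2025/8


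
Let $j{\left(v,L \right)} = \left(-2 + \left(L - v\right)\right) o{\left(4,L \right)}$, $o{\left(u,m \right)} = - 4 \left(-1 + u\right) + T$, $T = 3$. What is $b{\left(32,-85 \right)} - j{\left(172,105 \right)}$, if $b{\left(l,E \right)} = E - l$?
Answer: $-738$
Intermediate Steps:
$o{\left(u,m \right)} = 7 - 4 u$ ($o{\left(u,m \right)} = - 4 \left(-1 + u\right) + 3 = \left(4 - 4 u\right) + 3 = 7 - 4 u$)
$j{\left(v,L \right)} = 18 - 9 L + 9 v$ ($j{\left(v,L \right)} = \left(-2 + \left(L - v\right)\right) \left(7 - 16\right) = \left(-2 + L - v\right) \left(7 - 16\right) = \left(-2 + L - v\right) \left(-9\right) = 18 - 9 L + 9 v$)
$b{\left(32,-85 \right)} - j{\left(172,105 \right)} = \left(-85 - 32\right) - \left(18 - 945 + 9 \cdot 172\right) = \left(-85 - 32\right) - \left(18 - 945 + 1548\right) = -117 - 621 = -738$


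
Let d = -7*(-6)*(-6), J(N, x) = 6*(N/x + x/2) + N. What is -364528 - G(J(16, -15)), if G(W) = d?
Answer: -364276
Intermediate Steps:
J(N, x) = N + 3*x + 6*N/x (J(N, x) = 6*(N/x + x*(1/2)) + N = 6*(N/x + x/2) + N = 6*(x/2 + N/x) + N = (3*x + 6*N/x) + N = N + 3*x + 6*N/x)
d = -252 (d = 42*(-6) = -252)
G(W) = -252
-364528 - G(J(16, -15)) = -364528 - 1*(-252) = -364528 + 252 = -364276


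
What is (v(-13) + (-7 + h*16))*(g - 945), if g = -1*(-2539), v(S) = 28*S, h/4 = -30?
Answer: -3651854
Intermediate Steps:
h = -120 (h = 4*(-30) = -120)
g = 2539
(v(-13) + (-7 + h*16))*(g - 945) = (28*(-13) + (-7 - 120*16))*(2539 - 945) = (-364 + (-7 - 1920))*1594 = (-364 - 1927)*1594 = -2291*1594 = -3651854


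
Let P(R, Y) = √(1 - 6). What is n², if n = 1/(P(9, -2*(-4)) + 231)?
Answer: (231 + I*√5)⁻² ≈ 1.8735e-5 - 3.627e-7*I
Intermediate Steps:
P(R, Y) = I*√5 (P(R, Y) = √(-5) = I*√5)
n = 1/(231 + I*√5) (n = 1/(I*√5 + 231) = 1/(231 + I*√5) ≈ 0.0043286 - 4.19e-5*I)
n² = (231/53366 - I*√5/53366)²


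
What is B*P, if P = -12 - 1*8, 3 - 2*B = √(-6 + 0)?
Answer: -30 + 10*I*√6 ≈ -30.0 + 24.495*I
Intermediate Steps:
B = 3/2 - I*√6/2 (B = 3/2 - √(-6 + 0)/2 = 3/2 - I*√6/2 ≈ 1.5 - 1.2247*I)
P = -20 (P = -12 - 8 = -20)
B*P = (3/2 - I*√6/2)*(-20) = -30 + 10*I*√6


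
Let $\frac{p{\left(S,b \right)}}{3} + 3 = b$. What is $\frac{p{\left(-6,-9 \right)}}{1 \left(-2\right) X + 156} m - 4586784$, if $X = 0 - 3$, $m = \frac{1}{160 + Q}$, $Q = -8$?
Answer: $- \frac{3137360257}{684} \approx -4.5868 \cdot 10^{6}$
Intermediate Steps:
$p{\left(S,b \right)} = -9 + 3 b$
$m = \frac{1}{152}$ ($m = \frac{1}{160 - 8} = \frac{1}{152} \approx 0.0065789$)
$X = -3$
$\frac{p{\left(-6,-9 \right)}}{1 \left(-2\right) X + 156} m - 4586784 = \frac{-9 + 3 \left(-9\right)}{1 \left(-2\right) \left(-3\right) + 156} \cdot \frac{1}{152} - 4586784 = \frac{-9 - 27}{\left(-2\right) \left(-3\right) + 156} \cdot \frac{1}{152} - 4586784 = \frac{1}{6 + 156} \left(-36\right) \frac{1}{152} - 4586784 = \frac{1}{162} \left(-36\right) \frac{1}{152} - 4586784 = \left(- \frac{2}{9}\right) \frac{1}{152} - 4586784 = - \frac{1}{684} - 4586784 = - \frac{3137360257}{684}$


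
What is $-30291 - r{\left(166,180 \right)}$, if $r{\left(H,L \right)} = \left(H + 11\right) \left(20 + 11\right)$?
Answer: $-35778$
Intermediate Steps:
$r{\left(H,L \right)} = 341 + 31 H$ ($r{\left(H,L \right)} = \left(11 + H\right) 31 = 341 + 31 H$)
$-30291 - r{\left(166,180 \right)} = -30291 - \left(341 + 31 \cdot 166\right) = -30291 - \left(341 + 5146\right) = -30291 - 5487 = -35778$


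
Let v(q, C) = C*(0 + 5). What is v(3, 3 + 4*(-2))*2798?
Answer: -69950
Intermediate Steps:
v(q, C) = 5*C (v(q, C) = C*5 = 5*C)
v(3, 3 + 4*(-2))*2798 = (5*(3 + 4*(-2)))*2798 = (5*(3 - 8))*2798 = (5*(-5))*2798 = -25*2798 = -69950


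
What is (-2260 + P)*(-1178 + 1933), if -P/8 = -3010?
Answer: 16474100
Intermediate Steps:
P = 24080 (P = -8*(-3010) = 24080)
(-2260 + P)*(-1178 + 1933) = (-2260 + 24080)*(-1178 + 1933) = 21820*755 = 16474100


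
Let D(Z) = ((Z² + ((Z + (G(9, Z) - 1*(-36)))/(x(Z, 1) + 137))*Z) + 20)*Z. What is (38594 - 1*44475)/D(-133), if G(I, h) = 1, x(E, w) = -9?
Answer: 23524/9474255 ≈ 0.0024829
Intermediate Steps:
D(Z) = Z*(20 + Z² + Z*(37/128 + Z/128)) (D(Z) = ((Z² + ((Z + (1 - 1*(-36)))/(-9 + 137))*Z) + 20)*Z = ((Z² + ((Z + (1 + 36))/128)*Z) + 20)*Z = ((Z² + ((Z + 37)*(1/128))*Z) + 20)*Z = ((Z² + ((37 + Z)*(1/128))*Z) + 20)*Z = ((Z² + (37/128 + Z/128)*Z) + 20)*Z = ((Z² + Z*(37/128 + Z/128)) + 20)*Z = (20 + Z² + Z*(37/128 + Z/128))*Z = Z*(20 + Z² + Z*(37/128 + Z/128)))
(38594 - 1*44475)/D(-133) = (38594 - 1*44475)/(((1/128)*(-133)*(2560 + 37*(-133) + 129*(-133)²))) = (38594 - 44475)/(((1/128)*(-133)*(2560 - 4921 + 129*17689))) = -5881*(-128/(133*(2560 - 4921 + 2281881))) = -5881/((1/128)*(-133)*2279520) = -5881/(-9474255/4) = -5881*(-4/9474255) = 23524/9474255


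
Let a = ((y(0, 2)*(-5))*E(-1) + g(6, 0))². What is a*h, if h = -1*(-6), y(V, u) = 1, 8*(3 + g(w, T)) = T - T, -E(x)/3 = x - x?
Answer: 54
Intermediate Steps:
E(x) = 0 (E(x) = -3*(x - x) = -3*0 = 0)
g(w, T) = -3 (g(w, T) = -3 + (T - T)/8 = -3 + (⅛)*0 = -3 + 0 = -3)
h = 6
a = 9 (a = ((1*(-5))*0 - 3)² = (-5*0 - 3)² = (0 - 3)² = (-3)² = 9)
a*h = 9*6 = 54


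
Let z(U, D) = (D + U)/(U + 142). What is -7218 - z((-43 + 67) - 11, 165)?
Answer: -1118968/155 ≈ -7219.1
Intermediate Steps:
z(U, D) = (D + U)/(142 + U)
-7218 - z((-43 + 67) - 11, 165) = -7218 - (165 + ((-43 + 67) - 11))/(142 + ((-43 + 67) - 11)) = -7218 - (165 + (24 - 11))/(142 + (24 - 11)) = -7218 - (165 + 13)/(142 + 13) = -7218 - 178/155 = -1118968/155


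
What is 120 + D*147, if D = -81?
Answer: -11787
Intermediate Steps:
120 + D*147 = 120 - 81*147 = 120 - 11907 = -11787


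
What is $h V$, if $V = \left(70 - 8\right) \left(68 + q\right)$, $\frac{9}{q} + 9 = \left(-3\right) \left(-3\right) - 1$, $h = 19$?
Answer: $69502$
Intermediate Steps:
$q = -9$ ($q = \frac{9}{-9 - -8} = \frac{9}{-9 + \left(9 - 1\right)} = \frac{9}{-9 + 8} = \frac{9}{-1} = 9 \left(-1\right) = -9$)
$V = 3658$ ($V = \left(70 - 8\right) \left(68 - 9\right) = 62 \cdot 59 = 3658$)
$h V = 19 \cdot 3658 = 69502$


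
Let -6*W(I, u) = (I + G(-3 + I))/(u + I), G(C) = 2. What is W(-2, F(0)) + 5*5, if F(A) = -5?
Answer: 25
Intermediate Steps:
W(I, u) = -(2 + I)/(6*(I + u)) (W(I, u) = -(I + 2)/(6*(u + I)) = -(2 + I)/(6*(I + u)))
W(-2, F(0)) + 5*5 = (-2 - 1*(-2))/(6*(-2 - 5)) + 5*5 = (1/6)*(-2 + 2)/(-7) + 25 = (1/6)*(-1/7)*0 + 25 = 0 + 25 = 25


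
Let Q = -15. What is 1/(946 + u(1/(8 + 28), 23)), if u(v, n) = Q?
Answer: 1/931 ≈ 0.0010741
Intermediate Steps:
u(v, n) = -15
1/(946 + u(1/(8 + 28), 23)) = 1/(946 - 15) = 1/931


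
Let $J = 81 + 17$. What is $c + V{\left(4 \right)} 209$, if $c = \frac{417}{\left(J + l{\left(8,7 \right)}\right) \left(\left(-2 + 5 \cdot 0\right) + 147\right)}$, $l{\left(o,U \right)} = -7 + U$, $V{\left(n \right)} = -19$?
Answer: $- \frac{56427493}{14210} \approx -3971.0$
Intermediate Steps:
$J = 98$
$c = \frac{417}{14210}$ ($c = \frac{417}{\left(98 + \left(-7 + 7\right)\right) \left(\left(-2 + 5 \cdot 0\right) + 147\right)} = \frac{417}{\left(98 + 0\right) \left(\left(-2 + 0\right) + 147\right)} = \frac{417}{98 \left(-2 + 147\right)} = \frac{417}{98 \cdot 145} = \frac{417}{14210} \approx 0.029346$)
$c + V{\left(4 \right)} 209 = \frac{417}{14210} - 3971 = - \frac{56427493}{14210}$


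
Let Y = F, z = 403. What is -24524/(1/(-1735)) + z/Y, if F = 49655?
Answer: 2112777547103/49655 ≈ 4.2549e+7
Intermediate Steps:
Y = 49655
-24524/(1/(-1735)) + z/Y = -24524/(1/(-1735)) + 403/49655 = -24524/(-1/1735) + 403*(1/49655) = -24524*(-1735) + 403/49655 = 42549140 + 403/49655 = 2112777547103/49655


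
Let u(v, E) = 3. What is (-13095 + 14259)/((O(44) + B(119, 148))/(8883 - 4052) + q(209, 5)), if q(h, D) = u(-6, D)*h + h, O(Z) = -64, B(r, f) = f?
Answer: 1405821/1009700 ≈ 1.3923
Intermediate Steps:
q(h, D) = 4*h (q(h, D) = 3*h + h = 4*h)
(-13095 + 14259)/((O(44) + B(119, 148))/(8883 - 4052) + q(209, 5)) = (-13095 + 14259)/((-64 + 148)/(8883 - 4052) + 4*209) = 1164/(84/4831 + 836) = 1164/(4038800/4831) = 1164*(4831/4038800) = 1405821/1009700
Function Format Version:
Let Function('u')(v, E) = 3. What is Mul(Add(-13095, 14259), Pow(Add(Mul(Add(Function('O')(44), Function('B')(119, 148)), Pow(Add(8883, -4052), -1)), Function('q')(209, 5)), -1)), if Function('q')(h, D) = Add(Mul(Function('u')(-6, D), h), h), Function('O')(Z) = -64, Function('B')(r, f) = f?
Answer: Rational(1405821, 1009700) ≈ 1.3923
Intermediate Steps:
Function('q')(h, D) = Mul(4, h) (Function('q')(h, D) = Add(Mul(3, h), h) = Mul(4, h))
Mul(Add(-13095, 14259), Pow(Add(Mul(Add(Function('O')(44), Function('B')(119, 148)), Pow(Add(8883, -4052), -1)), Function('q')(209, 5)), -1)) = Mul(Add(-13095, 14259), Pow(Add(Mul(Add(-64, 148), Pow(Add(8883, -4052), -1)), Mul(4, 209)), -1)) = Mul(1164, Pow(Add(Mul(84, Pow(4831, -1)), 836), -1)) = Mul(1164, Pow(Add(Mul(84, Rational(1, 4831)), 836), -1)) = Mul(1164, Pow(Add(Rational(84, 4831), 836), -1)) = Mul(1164, Pow(Rational(4038800, 4831), -1)) = Mul(1164, Rational(4831, 4038800)) = Rational(1405821, 1009700)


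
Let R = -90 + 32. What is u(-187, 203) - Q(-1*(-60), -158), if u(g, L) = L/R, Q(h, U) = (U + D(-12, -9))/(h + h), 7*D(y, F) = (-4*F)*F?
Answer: -151/84 ≈ -1.7976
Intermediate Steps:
R = -58
D(y, F) = -4*F**2/7 (D(y, F) = ((-4*F)*F)/7 = (-4*F**2)/7 = -4*F**2/7)
Q(h, U) = (-324/7 + U)/(2*h) (Q(h, U) = (U - 4/7*(-9)**2)/(h + h) = (U - 4/7*81)/((2*h)) = (U - 324/7)*(1/(2*h)) = (-324/7 + U)*(1/(2*h)) = (-324/7 + U)/(2*h))
u(g, L) = -L/58 (u(g, L) = L/(-58) = L*(-1/58) = -L/58)
u(-187, 203) - Q(-1*(-60), -158) = -1/58*203 - (-324 + 7*(-158))/(14*((-1*(-60)))) = -7/2 - (-324 - 1106)/(14*60) = -7/2 - (-1430)/(14*60) = -7/2 - 1*(-143/84) = -7/2 + 143/84 = -151/84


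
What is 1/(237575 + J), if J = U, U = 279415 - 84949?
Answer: 1/432041 ≈ 2.3146e-6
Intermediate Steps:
U = 194466
J = 194466
1/(237575 + J) = 1/(237575 + 194466) = 1/432041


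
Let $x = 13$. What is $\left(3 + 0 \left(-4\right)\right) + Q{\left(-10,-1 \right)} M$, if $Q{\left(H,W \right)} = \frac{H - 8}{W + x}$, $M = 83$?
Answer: $- \frac{243}{2} \approx -121.5$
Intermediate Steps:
$Q{\left(H,W \right)} = \frac{-8 + H}{13 + W}$ ($Q{\left(H,W \right)} = \frac{H - 8}{W + 13} = \frac{-8 + H}{13 + W}$)
$\left(3 + 0 \left(-4\right)\right) + Q{\left(-10,-1 \right)} M = \left(3 + 0 \left(-4\right)\right) + \frac{-8 - 10}{13 - 1} \cdot 83 = \left(3 + 0\right) + \frac{1}{12} \left(-18\right) 83 = 3 + \frac{1}{12} \left(-18\right) 83 = 3 - \frac{249}{2} = - \frac{243}{2}$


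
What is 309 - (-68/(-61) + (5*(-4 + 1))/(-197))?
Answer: 3698942/12017 ≈ 307.81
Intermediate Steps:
309 - (-68/(-61) + (5*(-4 + 1))/(-197)) = 309 - (-68*(-1/61) + (5*(-3))*(-1/197)) = 309 - (68/61 - 15*(-1/197)) = 309 - (68/61 + 15/197) = 309 - 1*14311/12017 = 309 - 14311/12017 = 3698942/12017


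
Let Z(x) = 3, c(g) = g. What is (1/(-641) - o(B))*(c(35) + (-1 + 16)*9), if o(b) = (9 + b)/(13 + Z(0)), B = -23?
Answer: 380715/2564 ≈ 148.48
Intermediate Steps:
o(b) = 9/16 + b/16 (o(b) = (9 + b)/(13 + 3) = (9 + b)/16 = (9 + b)*(1/16) = 9/16 + b/16)
(1/(-641) - o(B))*(c(35) + (-1 + 16)*9) = (1/(-641) - (9/16 + (1/16)*(-23)))*(35 + (-1 + 16)*9) = (-1/641 - (9/16 - 23/16))*(35 + 15*9) = (-1/641 - 1*(-7/8))*(35 + 135) = (-1/641 + 7/8)*170 = (4479/5128)*170 = 380715/2564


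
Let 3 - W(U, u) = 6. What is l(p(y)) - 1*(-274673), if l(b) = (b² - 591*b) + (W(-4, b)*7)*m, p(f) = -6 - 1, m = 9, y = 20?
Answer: 278670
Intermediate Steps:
W(U, u) = -3 (W(U, u) = 3 - 1*6 = 3 - 6 = -3)
p(f) = -7
l(b) = -189 + b² - 591*b (l(b) = (b² - 591*b) - 3*7*9 = (b² - 591*b) - 21*9 = (b² - 591*b) - 189 = -189 + b² - 591*b)
l(p(y)) - 1*(-274673) = (-189 + (-7)² - 591*(-7)) - 1*(-274673) = (-189 + 49 + 4137) + 274673 = 3997 + 274673 = 278670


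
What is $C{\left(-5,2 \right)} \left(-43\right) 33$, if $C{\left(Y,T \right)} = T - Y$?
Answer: $-9933$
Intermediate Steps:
$C{\left(-5,2 \right)} \left(-43\right) 33 = \left(2 - -5\right) \left(-43\right) 33 = \left(2 + 5\right) \left(-43\right) 33 = 7 \left(-43\right) 33 = \left(-301\right) 33 = -9933$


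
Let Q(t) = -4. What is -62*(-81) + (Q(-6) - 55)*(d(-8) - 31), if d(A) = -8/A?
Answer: 6792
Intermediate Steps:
-62*(-81) + (Q(-6) - 55)*(d(-8) - 31) = -62*(-81) + (-4 - 55)*(-8/(-8) - 31) = 5022 - 59*(-8*(-⅛) - 31) = 5022 - 59*(1 - 31) = 5022 - 59*(-30) = 5022 + 1770 = 6792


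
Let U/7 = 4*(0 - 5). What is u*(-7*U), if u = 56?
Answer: 54880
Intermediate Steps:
U = -140 (U = 7*(4*(0 - 5)) = 7*(4*(-5)) = 7*(-20) = -140)
u*(-7*U) = 56*(-7*(-140)) = 56*980 = 54880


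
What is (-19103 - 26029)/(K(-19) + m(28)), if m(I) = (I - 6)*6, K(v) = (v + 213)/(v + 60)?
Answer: -925206/2803 ≈ -330.08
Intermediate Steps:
K(v) = (213 + v)/(60 + v)
m(I) = -36 + 6*I (m(I) = (-6 + I)*6 = -36 + 6*I)
(-19103 - 26029)/(K(-19) + m(28)) = (-19103 - 26029)/((213 - 19)/(60 - 19) + (-36 + 6*28)) = -45132/(194/41 + (-36 + 168)) = -45132/((1/41)*194 + 132) = -45132/(194/41 + 132) = -45132/5606/41 = -45132*41/5606 = -925206/2803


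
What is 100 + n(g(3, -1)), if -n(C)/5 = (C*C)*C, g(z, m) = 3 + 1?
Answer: -220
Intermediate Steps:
g(z, m) = 4
n(C) = -5*C³ (n(C) = -5*C*C*C = -5*C²*C = -5*C³)
100 + n(g(3, -1)) = 100 - 5*4³ = 100 - 5*64 = 100 - 320 = -220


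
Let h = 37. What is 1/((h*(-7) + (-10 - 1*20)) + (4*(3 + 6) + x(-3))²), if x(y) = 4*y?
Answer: 1/287 ≈ 0.0034843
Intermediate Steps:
1/((h*(-7) + (-10 - 1*20)) + (4*(3 + 6) + x(-3))²) = 1/((37*(-7) + (-10 - 1*20)) + (4*(3 + 6) + 4*(-3))²) = 1/((-259 + (-10 - 20)) + (4*9 - 12)²) = 1/((-259 - 30) + (36 - 12)²) = 1/(-289 + 24²) = 1/(-289 + 576) = 1/287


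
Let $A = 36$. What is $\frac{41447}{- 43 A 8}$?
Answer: $- \frac{41447}{12384} \approx -3.3468$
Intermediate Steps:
$\frac{41447}{- 43 A 8} = \frac{41447}{\left(-43\right) 36 \cdot 8} = \frac{41447}{\left(-1548\right) 8} = \frac{41447}{-12384} = 41447 \left(- \frac{1}{12384}\right) = - \frac{41447}{12384}$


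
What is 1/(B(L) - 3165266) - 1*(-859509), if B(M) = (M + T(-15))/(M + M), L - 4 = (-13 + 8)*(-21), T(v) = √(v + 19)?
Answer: 593085170532175/690027877 ≈ 8.5951e+5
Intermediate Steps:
T(v) = √(19 + v)
L = 109 (L = 4 + (-13 + 8)*(-21) = 4 - 5*(-21) = 4 + 105 = 109)
B(M) = (2 + M)/(2*M) (B(M) = (M + √(19 - 15))/(M + M) = (M + √4)/((2*M)) = (M + 2)*(1/(2*M)) = (2 + M)*(1/(2*M)) = (2 + M)/(2*M))
1/(B(L) - 3165266) - 1*(-859509) = 1/((½)*(2 + 109)/109 - 3165266) - 1*(-859509) = 1/((½)*(1/109)*111 - 3165266) + 859509 = 1/(111/218 - 3165266) + 859509 = 1/(-690027877/218) + 859509 = -218/690027877 + 859509 = 593085170532175/690027877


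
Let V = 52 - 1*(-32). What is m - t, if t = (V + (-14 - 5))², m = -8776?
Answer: -13001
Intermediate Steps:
V = 84 (V = 52 + 32 = 84)
t = 4225 (t = (84 + (-14 - 5))² = (84 - 19)² = 65² = 4225)
m - t = -8776 - 1*4225 = -8776 - 4225 = -13001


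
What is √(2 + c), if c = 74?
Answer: 2*√19 ≈ 8.7178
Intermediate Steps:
√(2 + c) = √(2 + 74) = √76 = 2*√19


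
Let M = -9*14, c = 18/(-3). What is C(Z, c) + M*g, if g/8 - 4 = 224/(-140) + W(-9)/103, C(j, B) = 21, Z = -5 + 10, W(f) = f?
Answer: -1189713/515 ≈ -2310.1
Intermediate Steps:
Z = 5
c = -6 (c = 18*(-1/3) = -6)
g = 9528/515 (g = 32 + 8*(224/(-140) - 9/103) = 32 + 8*(224*(-1/140) - 9*1/103) = 32 + 8*(-8/5 - 9/103) = 32 + 8*(-869/515) = 32 - 6952/515 = 9528/515 ≈ 18.501)
M = -126
C(Z, c) + M*g = 21 - 126*9528/515 = 21 - 1200528/515 = -1189713/515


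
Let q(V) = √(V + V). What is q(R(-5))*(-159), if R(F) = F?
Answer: -159*I*√10 ≈ -502.8*I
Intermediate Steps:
q(V) = √2*√V (q(V) = √(2*V) = √2*√V)
q(R(-5))*(-159) = (√2*√(-5))*(-159) = (√2*(I*√5))*(-159) = (I*√10)*(-159) = -159*I*√10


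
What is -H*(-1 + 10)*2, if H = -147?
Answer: 2646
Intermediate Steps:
-H*(-1 + 10)*2 = -(-147)*(-1 + 10)*2 = -(-147)*9*2 = -(-147)*18 = -1*(-2646) = 2646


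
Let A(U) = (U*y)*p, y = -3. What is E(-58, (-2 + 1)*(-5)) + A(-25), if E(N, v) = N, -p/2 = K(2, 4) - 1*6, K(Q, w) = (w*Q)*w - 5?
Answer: -3208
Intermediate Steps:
K(Q, w) = -5 + Q*w**2 (K(Q, w) = (Q*w)*w - 5 = Q*w**2 - 5 = -5 + Q*w**2)
p = -42 (p = -2*((-5 + 2*4**2) - 1*6) = -2*((-5 + 2*16) - 6) = -2*((-5 + 32) - 6) = -2*(27 - 6) = -2*21 = -42)
A(U) = 126*U (A(U) = (U*(-3))*(-42) = -3*U*(-42) = 126*U)
E(-58, (-2 + 1)*(-5)) + A(-25) = -58 + 126*(-25) = -58 - 3150 = -3208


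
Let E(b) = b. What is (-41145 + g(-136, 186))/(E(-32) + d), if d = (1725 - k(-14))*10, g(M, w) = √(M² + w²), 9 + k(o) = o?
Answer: -13715/5816 + √13273/8724 ≈ -2.3449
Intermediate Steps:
k(o) = -9 + o
d = 17480 (d = (1725 - (-9 - 14))*10 = (1725 - 1*(-23))*10 = (1725 + 23)*10 = 1748*10 = 17480)
(-41145 + g(-136, 186))/(E(-32) + d) = (-41145 + √((-136)² + 186²))/(-32 + 17480) = (-41145 + √(18496 + 34596))/17448 = (-41145 + √53092)*(1/17448) = (-41145 + 2*√13273)*(1/17448) = -13715/5816 + √13273/8724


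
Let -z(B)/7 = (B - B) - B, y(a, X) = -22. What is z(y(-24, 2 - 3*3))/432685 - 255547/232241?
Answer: -10055192619/9135199735 ≈ -1.1007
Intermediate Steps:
z(B) = 7*B (z(B) = -7*((B - B) - B) = -7*(0 - B) = -(-7)*B = 7*B)
z(y(-24, 2 - 3*3))/432685 - 255547/232241 = (7*(-22))/432685 - 255547/232241 = -154*1/432685 - 255547*1/232241 = -14/39335 - 255547/232241 = -10055192619/9135199735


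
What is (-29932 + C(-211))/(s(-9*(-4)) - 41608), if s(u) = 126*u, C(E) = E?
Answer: 30143/37072 ≈ 0.81309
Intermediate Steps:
(-29932 + C(-211))/(s(-9*(-4)) - 41608) = (-29932 - 211)/(126*(-9*(-4)) - 41608) = -30143/(126*36 - 41608) = -30143/(4536 - 41608) = -30143/(-37072) = -30143*(-1/37072) = 30143/37072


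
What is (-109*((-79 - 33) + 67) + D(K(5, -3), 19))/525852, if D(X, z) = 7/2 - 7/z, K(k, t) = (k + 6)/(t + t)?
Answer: 186509/19982376 ≈ 0.0093337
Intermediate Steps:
K(k, t) = (6 + k)/(2*t) (K(k, t) = (6 + k)/((2*t)) = (6 + k)*(1/(2*t)) = (6 + k)/(2*t))
D(X, z) = 7/2 - 7/z (D(X, z) = 7*(½) - 7/z = 7/2 - 7/z)
(-109*((-79 - 33) + 67) + D(K(5, -3), 19))/525852 = (-109*((-79 - 33) + 67) + (7/2 - 7/19))/525852 = (-109*(-112 + 67) + (7/2 - 7*1/19))*(1/525852) = (-109*(-45) + (7/2 - 7/19))*(1/525852) = (4905 + 119/38)*(1/525852) = (186509/38)*(1/525852) = 186509/19982376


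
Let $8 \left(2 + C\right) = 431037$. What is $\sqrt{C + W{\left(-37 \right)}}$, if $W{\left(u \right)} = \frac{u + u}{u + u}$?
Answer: $\frac{\sqrt{862058}}{4} \approx 232.12$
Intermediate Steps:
$C = \frac{431021}{8}$ ($C = -2 + \frac{1}{8} \cdot 431037 = -2 + \frac{431037}{8} = \frac{431021}{8} \approx 53878.0$)
$W{\left(u \right)} = 1$ ($W{\left(u \right)} = \frac{2 u}{2 u} = 2 u \frac{1}{2 u} = 1$)
$\sqrt{C + W{\left(-37 \right)}} = \sqrt{\frac{431021}{8} + 1} = \sqrt{\frac{431029}{8}} = \frac{\sqrt{862058}}{4}$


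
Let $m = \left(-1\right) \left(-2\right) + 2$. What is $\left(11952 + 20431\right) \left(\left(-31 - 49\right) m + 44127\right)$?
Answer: $1418602081$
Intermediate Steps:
$m = 4$ ($m = 2 + 2 = 4$)
$\left(11952 + 20431\right) \left(\left(-31 - 49\right) m + 44127\right) = \left(11952 + 20431\right) \left(\left(-31 - 49\right) 4 + 44127\right) = 32383 \left(\left(-80\right) 4 + 44127\right) = 32383 \left(-320 + 44127\right) = 32383 \cdot 43807 = 1418602081$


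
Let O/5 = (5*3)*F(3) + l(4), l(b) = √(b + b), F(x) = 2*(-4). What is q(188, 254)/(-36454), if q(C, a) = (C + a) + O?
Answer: 79/18227 - 5*√2/18227 ≈ 0.0039463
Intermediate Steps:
F(x) = -8
l(b) = √2*√b (l(b) = √(2*b) = √2*√b)
O = -600 + 10*√2 (O = 5*((5*3)*(-8) + √2*√4) = 5*(15*(-8) + √2*2) = 5*(-120 + 2*√2) = -600 + 10*√2 ≈ -585.86)
q(C, a) = -600 + C + a + 10*√2 (q(C, a) = (C + a) + (-600 + 10*√2) = -600 + C + a + 10*√2)
q(188, 254)/(-36454) = (-600 + 188 + 254 + 10*√2)/(-36454) = (-158 + 10*√2)*(-1/36454) = 79/18227 - 5*√2/18227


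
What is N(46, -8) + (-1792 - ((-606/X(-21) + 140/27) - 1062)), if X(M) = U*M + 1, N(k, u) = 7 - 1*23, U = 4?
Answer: -1699768/2241 ≈ -758.49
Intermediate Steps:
N(k, u) = -16 (N(k, u) = 7 - 23 = -16)
X(M) = 1 + 4*M (X(M) = 4*M + 1 = 1 + 4*M)
N(46, -8) + (-1792 - ((-606/X(-21) + 140/27) - 1062)) = -16 + (-1792 - ((-606/(1 + 4*(-21)) + 140/27) - 1062)) = -16 + (-1792 - ((-606/(1 - 84) + 140*(1/27)) - 1062)) = -16 + (-1792 - ((-606/(-83) + 140/27) - 1062)) = -16 + (-1792 - ((-606*(-1/83) + 140/27) - 1062)) = -16 + (-1792 - ((606/83 + 140/27) - 1062)) = -16 + (-1792 - (27982/2241 - 1062)) = -16 + (-1792 - 1*(-2351960/2241)) = -16 + (-1792 + 2351960/2241) = -16 - 1663912/2241 = -1699768/2241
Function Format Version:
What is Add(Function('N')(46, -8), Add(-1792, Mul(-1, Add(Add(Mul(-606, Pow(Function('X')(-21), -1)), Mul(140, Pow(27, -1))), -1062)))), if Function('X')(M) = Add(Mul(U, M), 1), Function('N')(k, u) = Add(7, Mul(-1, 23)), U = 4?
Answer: Rational(-1699768, 2241) ≈ -758.49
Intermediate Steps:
Function('N')(k, u) = -16 (Function('N')(k, u) = Add(7, -23) = -16)
Function('X')(M) = Add(1, Mul(4, M)) (Function('X')(M) = Add(Mul(4, M), 1) = Add(1, Mul(4, M)))
Add(Function('N')(46, -8), Add(-1792, Mul(-1, Add(Add(Mul(-606, Pow(Function('X')(-21), -1)), Mul(140, Pow(27, -1))), -1062)))) = Add(-16, Add(-1792, Mul(-1, Add(Add(Mul(-606, Pow(Add(1, Mul(4, -21)), -1)), Mul(140, Pow(27, -1))), -1062)))) = Add(-16, Add(-1792, Mul(-1, Add(Add(Mul(-606, Pow(Add(1, -84), -1)), Mul(140, Rational(1, 27))), -1062)))) = Add(-16, Add(-1792, Mul(-1, Add(Add(Mul(-606, Pow(-83, -1)), Rational(140, 27)), -1062)))) = Add(-16, Add(-1792, Mul(-1, Add(Add(Mul(-606, Rational(-1, 83)), Rational(140, 27)), -1062)))) = Add(-16, Add(-1792, Mul(-1, Add(Add(Rational(606, 83), Rational(140, 27)), -1062)))) = Add(-16, Add(-1792, Mul(-1, Add(Rational(27982, 2241), -1062)))) = Add(-16, Add(-1792, Mul(-1, Rational(-2351960, 2241)))) = Add(-16, Add(-1792, Rational(2351960, 2241))) = Add(-16, Rational(-1663912, 2241)) = Rational(-1699768, 2241)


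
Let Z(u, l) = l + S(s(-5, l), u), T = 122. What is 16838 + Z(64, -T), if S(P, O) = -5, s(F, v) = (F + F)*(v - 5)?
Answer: 16711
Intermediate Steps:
s(F, v) = 2*F*(-5 + v) (s(F, v) = (2*F)*(-5 + v) = 2*F*(-5 + v))
Z(u, l) = -5 + l (Z(u, l) = l - 5 = -5 + l)
16838 + Z(64, -T) = 16838 + (-5 - 1*122) = 16838 + (-5 - 122) = 16838 - 127 = 16711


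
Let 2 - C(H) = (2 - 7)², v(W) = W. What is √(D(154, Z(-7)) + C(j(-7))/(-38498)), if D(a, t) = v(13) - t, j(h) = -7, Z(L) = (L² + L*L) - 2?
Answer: I*√123013082878/38498 ≈ 9.1104*I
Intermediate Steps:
Z(L) = -2 + 2*L² (Z(L) = (L² + L²) - 2 = 2*L² - 2 = -2 + 2*L²)
C(H) = -23 (C(H) = 2 - (2 - 7)² = 2 - 1*(-5)² = 2 - 1*25 = 2 - 25 = -23)
D(a, t) = 13 - t
√(D(154, Z(-7)) + C(j(-7))/(-38498)) = √((13 - (-2 + 2*(-7)²)) - 23/(-38498)) = √((13 - (-2 + 2*49)) - 23*(-1/38498)) = √((13 - (-2 + 98)) + 23/38498) = √((13 - 1*96) + 23/38498) = √((13 - 96) + 23/38498) = √(-83 + 23/38498) = √(-3195311/38498) = I*√123013082878/38498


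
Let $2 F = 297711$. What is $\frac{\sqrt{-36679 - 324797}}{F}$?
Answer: $\frac{4 i \sqrt{10041}}{99237} \approx 0.004039 i$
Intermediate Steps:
$F = \frac{297711}{2}$ ($F = \frac{1}{2} \cdot 297711 = \frac{297711}{2} \approx 1.4886 \cdot 10^{5}$)
$\frac{\sqrt{-36679 - 324797}}{F} = \frac{\sqrt{-36679 - 324797}}{\frac{297711}{2}} = \sqrt{-361476} \cdot \frac{2}{297711} = 6 i \sqrt{10041} \cdot \frac{2}{297711} = \frac{4 i \sqrt{10041}}{99237}$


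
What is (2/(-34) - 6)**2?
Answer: 10609/289 ≈ 36.709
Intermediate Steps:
(2/(-34) - 6)**2 = (2*(-1/34) - 6)**2 = (-1/17 - 6)**2 = (-103/17)**2 = 10609/289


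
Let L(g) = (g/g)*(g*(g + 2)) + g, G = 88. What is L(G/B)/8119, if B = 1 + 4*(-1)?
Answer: 6952/73071 ≈ 0.095140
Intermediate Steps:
B = -3 (B = 1 - 4 = -3)
L(g) = g + g*(2 + g) (L(g) = 1*(g*(2 + g)) + g = g*(2 + g) + g = g + g*(2 + g))
L(G/B)/8119 = ((88/(-3))*(3 + 88/(-3)))/8119 = ((88*(-1/3))*(3 + 88*(-1/3)))*(1/8119) = -88*(3 - 88/3)/3*(1/8119) = -88/3*(-79/3)*(1/8119) = (6952/9)*(1/8119) = 6952/73071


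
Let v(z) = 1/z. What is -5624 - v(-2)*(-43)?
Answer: -11291/2 ≈ -5645.5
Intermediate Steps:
-5624 - v(-2)*(-43) = -5624 - (-43)/(-2) = -5624 - (-1)*(-43)/2 = -5624 - 1*43/2 = -5624 - 43/2 = -11291/2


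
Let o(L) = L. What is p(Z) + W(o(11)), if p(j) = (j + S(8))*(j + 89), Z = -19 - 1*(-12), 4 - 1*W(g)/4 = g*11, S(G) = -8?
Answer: -1698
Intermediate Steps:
W(g) = 16 - 44*g (W(g) = 16 - 4*g*11 = 16 - 44*g)
Z = -7 (Z = -19 + 12 = -7)
p(j) = (-8 + j)*(89 + j) (p(j) = (j - 8)*(j + 89) = (-8 + j)*(89 + j))
p(Z) + W(o(11)) = (-712 + (-7)**2 + 81*(-7)) + (16 - 44*11) = (-712 + 49 - 567) + (16 - 484) = -1230 - 468 = -1698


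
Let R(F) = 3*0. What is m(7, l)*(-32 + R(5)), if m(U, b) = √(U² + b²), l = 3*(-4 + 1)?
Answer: -32*√130 ≈ -364.86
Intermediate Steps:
R(F) = 0
l = -9 (l = 3*(-3) = -9)
m(7, l)*(-32 + R(5)) = √(7² + (-9)²)*(-32 + 0) = √(49 + 81)*(-32) = √130*(-32) = -32*√130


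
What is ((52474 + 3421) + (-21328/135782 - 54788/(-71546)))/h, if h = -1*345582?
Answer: -135751694132767/839302819215426 ≈ -0.16174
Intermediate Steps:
h = -345582
((52474 + 3421) + (-21328/135782 - 54788/(-71546)))/h = ((52474 + 3421) + (-21328/135782 - 54788/(-71546)))/(-345582) = (55895 + (-21328*1/135782 - 54788*(-1/71546)))*(-1/345582) = (55895 + (-10664/67891 + 27394/35773))*(-1/345582) = (55895 + 1478322782/2428664743)*(-1/345582) = (135751694132767/2428664743)*(-1/345582) = -135751694132767/839302819215426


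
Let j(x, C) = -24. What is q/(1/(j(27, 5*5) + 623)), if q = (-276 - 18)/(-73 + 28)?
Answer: 58702/15 ≈ 3913.5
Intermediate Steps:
q = 98/15 (q = -294/(-45) = -294*(-1/45) = 98/15 ≈ 6.5333)
q/(1/(j(27, 5*5) + 623)) = 98/(15*(1/(-24 + 623))) = 98/(15*(1/599)) = (98/15)*599 = 58702/15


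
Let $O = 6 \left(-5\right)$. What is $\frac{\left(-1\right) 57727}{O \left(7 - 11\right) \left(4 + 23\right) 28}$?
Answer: $- \frac{57727}{90720} \approx -0.63632$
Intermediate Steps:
$O = -30$
$\frac{\left(-1\right) 57727}{O \left(7 - 11\right) \left(4 + 23\right) 28} = \frac{\left(-1\right) 57727}{- 30 \left(7 - 11\right) \left(4 + 23\right) 28} = - \frac{57727}{- 30 \left(\left(-4\right) 27\right) 28} = - \frac{57727}{\left(-30\right) \left(-108\right) 28} = - \frac{57727}{3240 \cdot 28} = - \frac{57727}{90720}$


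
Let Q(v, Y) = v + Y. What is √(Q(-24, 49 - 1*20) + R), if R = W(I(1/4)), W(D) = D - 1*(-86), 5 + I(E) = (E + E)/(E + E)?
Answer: √87 ≈ 9.3274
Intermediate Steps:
Q(v, Y) = Y + v
I(E) = -4 (I(E) = -5 + (E + E)/(E + E) = -5 + (2*E)/((2*E)) = -5 + (2*E)*(1/(2*E)) = -5 + 1 = -4)
W(D) = 86 + D (W(D) = D + 86 = 86 + D)
R = 82 (R = 86 - 4 = 82)
√(Q(-24, 49 - 1*20) + R) = √(((49 - 1*20) - 24) + 82) = √(((49 - 20) - 24) + 82) = √((29 - 24) + 82) = √(5 + 82) = √87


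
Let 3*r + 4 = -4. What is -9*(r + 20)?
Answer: -156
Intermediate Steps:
r = -8/3 (r = -4/3 + (⅓)*(-4) = -4/3 - 4/3 = -8/3 ≈ -2.6667)
-9*(r + 20) = -9*(-8/3 + 20) = -9*52/3 = -156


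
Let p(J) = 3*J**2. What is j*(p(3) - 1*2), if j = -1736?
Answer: -43400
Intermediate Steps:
j*(p(3) - 1*2) = -1736*(3*3**2 - 1*2) = -1736*(3*9 - 2) = -1736*(27 - 2) = -1736*25 = -43400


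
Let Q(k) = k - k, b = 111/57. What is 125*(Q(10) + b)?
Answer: 4625/19 ≈ 243.42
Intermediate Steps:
b = 37/19 (b = 111*(1/57) = 37/19 ≈ 1.9474)
Q(k) = 0
125*(Q(10) + b) = 125*(0 + 37/19) = 125*(37/19) = 4625/19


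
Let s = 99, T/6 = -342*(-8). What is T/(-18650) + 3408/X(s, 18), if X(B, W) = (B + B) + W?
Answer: 1250278/83925 ≈ 14.898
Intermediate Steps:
T = 16416 (T = 6*(-342*(-8)) = 6*2736 = 16416)
X(B, W) = W + 2*B (X(B, W) = 2*B + W = W + 2*B)
T/(-18650) + 3408/X(s, 18) = 16416/(-18650) + 3408/(18 + 2*99) = 16416*(-1/18650) + 3408/(18 + 198) = -8208/9325 + 3408/216 = -8208/9325 + 3408*(1/216) = -8208/9325 + 142/9 = 1250278/83925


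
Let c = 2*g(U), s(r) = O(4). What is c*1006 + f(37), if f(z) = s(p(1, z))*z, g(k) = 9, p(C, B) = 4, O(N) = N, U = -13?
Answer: 18256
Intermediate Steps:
s(r) = 4
f(z) = 4*z
c = 18 (c = 2*9 = 18)
c*1006 + f(37) = 18*1006 + 4*37 = 18108 + 148 = 18256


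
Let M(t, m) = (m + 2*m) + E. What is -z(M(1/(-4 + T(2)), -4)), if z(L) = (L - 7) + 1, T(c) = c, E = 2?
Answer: 16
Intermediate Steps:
M(t, m) = 2 + 3*m (M(t, m) = (m + 2*m) + 2 = 3*m + 2 = 2 + 3*m)
z(L) = -6 + L (z(L) = (-7 + L) + 1 = -6 + L)
-z(M(1/(-4 + T(2)), -4)) = -(-6 + (2 + 3*(-4))) = -(-6 + (2 - 12)) = -(-6 - 10) = -1*(-16) = 16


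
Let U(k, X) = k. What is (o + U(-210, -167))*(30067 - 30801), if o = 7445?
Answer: -5310490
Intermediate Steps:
(o + U(-210, -167))*(30067 - 30801) = (7445 - 210)*(30067 - 30801) = 7235*(-734) = -5310490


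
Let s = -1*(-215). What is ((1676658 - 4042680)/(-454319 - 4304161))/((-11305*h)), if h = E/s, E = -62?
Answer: 7697/50465520 ≈ 0.00015252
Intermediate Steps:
s = 215
h = -62/215 ≈ -0.28837
((1676658 - 4042680)/(-454319 - 4304161))/((-11305*h)) = ((1676658 - 4042680)/(-454319 - 4304161))/((-11305*(-62/215))) = (-2366022/(-4758480))/(140182/43) = -2366022*(-1/4758480)*(43/140182) = (179/360)*(43/140182) = 7697/50465520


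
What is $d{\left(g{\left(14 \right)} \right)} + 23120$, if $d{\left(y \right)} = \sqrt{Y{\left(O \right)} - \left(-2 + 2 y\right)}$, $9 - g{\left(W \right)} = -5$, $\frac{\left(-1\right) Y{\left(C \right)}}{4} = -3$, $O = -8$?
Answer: $23120 + i \sqrt{14} \approx 23120.0 + 3.7417 i$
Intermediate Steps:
$Y{\left(C \right)} = 12$ ($Y{\left(C \right)} = \left(-4\right) \left(-3\right) = 12$)
$g{\left(W \right)} = 14$ ($g{\left(W \right)} = 9 - -5 = 9 + 5 = 14$)
$d{\left(y \right)} = \sqrt{14 - 2 y}$ ($d{\left(y \right)} = \sqrt{12 - \left(-2 + 2 y\right)} = \sqrt{14 - 2 y}$)
$d{\left(g{\left(14 \right)} \right)} + 23120 = \sqrt{14 - 28} + 23120 = \sqrt{-14} + 23120 = i \sqrt{14} + 23120 = 23120 + i \sqrt{14}$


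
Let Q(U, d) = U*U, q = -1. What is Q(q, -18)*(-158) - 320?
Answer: -478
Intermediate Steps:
Q(U, d) = U**2
Q(q, -18)*(-158) - 320 = (-1)**2*(-158) - 320 = 1*(-158) - 320 = -158 - 320 = -478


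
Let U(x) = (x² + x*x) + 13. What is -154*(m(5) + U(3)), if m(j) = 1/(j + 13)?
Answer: -43043/9 ≈ -4782.6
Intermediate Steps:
m(j) = 1/(13 + j)
U(x) = 13 + 2*x² (U(x) = (x² + x²) + 13 = 2*x² + 13 = 13 + 2*x²)
-154*(m(5) + U(3)) = -154*(1/(13 + 5) + (13 + 2*3²)) = -154*(1/18 + (13 + 2*9)) = -154*(1/18 + (13 + 18)) = -154*(1/18 + 31) = -154*559/18 = -43043/9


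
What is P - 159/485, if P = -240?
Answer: -116559/485 ≈ -240.33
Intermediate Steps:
P - 159/485 = -240 - 159/485 = -116559/485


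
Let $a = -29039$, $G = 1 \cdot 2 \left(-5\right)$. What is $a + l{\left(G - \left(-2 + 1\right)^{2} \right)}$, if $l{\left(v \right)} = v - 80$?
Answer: $-29130$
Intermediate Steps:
$G = -10$ ($G = 2 \left(-5\right) = -10$)
$l{\left(v \right)} = -80 + v$
$a + l{\left(G - \left(-2 + 1\right)^{2} \right)} = -29039 - \left(90 + \left(-2 + 1\right)^{2}\right) = -29039 - 91 = -29130$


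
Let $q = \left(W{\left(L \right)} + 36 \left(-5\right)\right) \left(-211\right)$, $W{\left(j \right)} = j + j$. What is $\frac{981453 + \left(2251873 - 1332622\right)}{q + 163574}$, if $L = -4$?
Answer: $\frac{73104}{7817} \approx 9.3519$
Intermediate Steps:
$W{\left(j \right)} = 2 j$
$q = 39668$ ($q = \left(2 \left(-4\right) + 36 \left(-5\right)\right) \left(-211\right) = \left(-8 - 180\right) \left(-211\right) = \left(-188\right) \left(-211\right) = 39668$)
$\frac{981453 + \left(2251873 - 1332622\right)}{q + 163574} = \frac{981453 + \left(2251873 - 1332622\right)}{39668 + 163574} = \frac{981453 + \left(2251873 - 1332622\right)}{203242} = \left(981453 + 919251\right) \frac{1}{203242} = 1900704 \cdot \frac{1}{203242} = \frac{73104}{7817}$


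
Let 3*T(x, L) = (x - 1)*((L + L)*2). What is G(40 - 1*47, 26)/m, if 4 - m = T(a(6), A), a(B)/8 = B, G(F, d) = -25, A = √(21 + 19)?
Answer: 225/353404 + 3525*√10/176702 ≈ 0.063720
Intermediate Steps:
A = 2*√10 (A = √40 = 2*√10 ≈ 6.3246)
a(B) = 8*B
T(x, L) = 4*L*(-1 + x)/3 (T(x, L) = ((x - 1)*((L + L)*2))/3 = ((-1 + x)*((2*L)*2))/3 = ((-1 + x)*(4*L))/3 = (4*L*(-1 + x))/3 = 4*L*(-1 + x)/3)
m = 4 - 376*√10/3 (m = 4 - 4*2*√10*(-1 + 8*6)/3 = 4 - 4*2*√10*(-1 + 48)/3 = 4 - 4*2*√10*47/3 = 4 - 376*√10/3 ≈ -392.34)
G(40 - 1*47, 26)/m = -25/(4 - 376*√10/3)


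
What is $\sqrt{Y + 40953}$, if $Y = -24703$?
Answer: $25 \sqrt{26} \approx 127.48$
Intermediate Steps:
$\sqrt{Y + 40953} = \sqrt{-24703 + 40953} = \sqrt{16250} = 25 \sqrt{26}$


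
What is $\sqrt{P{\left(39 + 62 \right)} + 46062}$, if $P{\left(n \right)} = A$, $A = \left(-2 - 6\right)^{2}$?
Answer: $\sqrt{46126} \approx 214.77$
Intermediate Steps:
$A = 64$ ($A = \left(-8\right)^{2} = 64$)
$P{\left(n \right)} = 64$
$\sqrt{P{\left(39 + 62 \right)} + 46062} = \sqrt{64 + 46062} = \sqrt{46126}$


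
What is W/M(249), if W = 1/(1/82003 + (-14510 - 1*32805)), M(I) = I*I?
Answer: -82003/240562140499944 ≈ -3.4088e-10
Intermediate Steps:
M(I) = I**2
W = -82003/3879971944 (W = 1/(1/82003 + (-14510 - 32805)) = 1/(1/82003 - 47315) = 1/(-3879971944/82003) = -82003/3879971944 ≈ -2.1135e-5)
W/M(249) = -82003/(3879971944*(249**2)) = -82003/3879971944/62001 = -82003/3879971944*1/62001 = -82003/240562140499944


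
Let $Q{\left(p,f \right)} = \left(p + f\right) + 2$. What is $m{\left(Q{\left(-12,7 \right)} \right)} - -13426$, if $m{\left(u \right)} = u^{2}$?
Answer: $13435$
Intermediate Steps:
$Q{\left(p,f \right)} = 2 + f + p$ ($Q{\left(p,f \right)} = \left(f + p\right) + 2 = 2 + f + p$)
$m{\left(Q{\left(-12,7 \right)} \right)} - -13426 = \left(2 + 7 - 12\right)^{2} - -13426 = \left(-3\right)^{2} + 13426 = 9 + 13426 = 13435$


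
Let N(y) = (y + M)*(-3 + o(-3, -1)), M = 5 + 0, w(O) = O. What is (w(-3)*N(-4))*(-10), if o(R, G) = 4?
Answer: 30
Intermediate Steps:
M = 5
N(y) = 5 + y (N(y) = (y + 5)*(-3 + 4) = (5 + y)*1 = 5 + y)
(w(-3)*N(-4))*(-10) = -3*(5 - 4)*(-10) = -3*1*(-10) = -3*(-10) = 30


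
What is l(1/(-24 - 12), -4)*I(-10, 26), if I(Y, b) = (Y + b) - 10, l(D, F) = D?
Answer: -1/6 ≈ -0.16667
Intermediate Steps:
I(Y, b) = -10 + Y + b
l(1/(-24 - 12), -4)*I(-10, 26) = (-10 - 10 + 26)/(-24 - 12) = 6/(-36) = -1/36*6 = -1/6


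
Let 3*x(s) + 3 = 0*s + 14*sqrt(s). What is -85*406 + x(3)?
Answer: -34511 + 14*sqrt(3)/3 ≈ -34503.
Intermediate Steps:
x(s) = -1 + 14*sqrt(s)/3 (x(s) = -1 + (0*s + 14*sqrt(s))/3 = -1 + (0 + 14*sqrt(s))/3 = -1 + (14*sqrt(s))/3 = -1 + 14*sqrt(s)/3)
-85*406 + x(3) = -85*406 + (-1 + 14*sqrt(3)/3) = -34510 + (-1 + 14*sqrt(3)/3) = -34511 + 14*sqrt(3)/3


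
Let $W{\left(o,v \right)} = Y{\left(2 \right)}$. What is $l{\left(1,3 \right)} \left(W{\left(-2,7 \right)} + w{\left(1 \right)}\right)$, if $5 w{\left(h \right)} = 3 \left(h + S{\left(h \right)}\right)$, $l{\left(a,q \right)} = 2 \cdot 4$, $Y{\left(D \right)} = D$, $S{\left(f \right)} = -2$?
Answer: $\frac{56}{5} \approx 11.2$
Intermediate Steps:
$W{\left(o,v \right)} = 2$
$l{\left(a,q \right)} = 8$
$w{\left(h \right)} = - \frac{6}{5} + \frac{3 h}{5}$ ($w{\left(h \right)} = \frac{3 \left(h - 2\right)}{5} = \frac{3 \left(-2 + h\right)}{5} = \frac{-6 + 3 h}{5} = - \frac{6}{5} + \frac{3 h}{5}$)
$l{\left(1,3 \right)} \left(W{\left(-2,7 \right)} + w{\left(1 \right)}\right) = 8 \left(2 + \left(- \frac{6}{5} + \frac{3}{5} \cdot 1\right)\right) = 8 \left(2 + \left(- \frac{6}{5} + \frac{3}{5}\right)\right) = 8 \left(2 - \frac{3}{5}\right) = 8 \cdot \frac{7}{5} = \frac{56}{5}$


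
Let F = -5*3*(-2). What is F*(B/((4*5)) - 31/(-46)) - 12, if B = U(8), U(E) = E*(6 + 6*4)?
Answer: 8469/23 ≈ 368.22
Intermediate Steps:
U(E) = 30*E (U(E) = E*(6 + 24) = E*30 = 30*E)
B = 240 (B = 30*8 = 240)
F = 30 (F = -15*(-2) = 30)
F*(B/((4*5)) - 31/(-46)) - 12 = 30*(240/((4*5)) - 31/(-46)) - 12 = 30*(240/20 - 31*(-1/46)) - 12 = 30*(240*(1/20) + 31/46) - 12 = 30*(12 + 31/46) - 12 = 30*(583/46) - 12 = 8745/23 - 12 = 8469/23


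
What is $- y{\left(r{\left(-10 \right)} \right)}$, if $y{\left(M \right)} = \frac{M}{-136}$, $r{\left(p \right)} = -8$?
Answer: $- \frac{1}{17} \approx -0.058824$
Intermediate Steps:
$y{\left(M \right)} = - \frac{M}{136}$ ($y{\left(M \right)} = M \left(- \frac{1}{136}\right) = - \frac{M}{136}$)
$- y{\left(r{\left(-10 \right)} \right)} = - \frac{\left(-1\right) \left(-8\right)}{136} = \left(-1\right) \frac{1}{17} = - \frac{1}{17}$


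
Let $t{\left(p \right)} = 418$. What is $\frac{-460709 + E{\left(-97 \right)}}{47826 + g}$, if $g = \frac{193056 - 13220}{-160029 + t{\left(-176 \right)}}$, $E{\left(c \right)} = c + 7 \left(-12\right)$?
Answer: $- \frac{7356311379}{763337585} \approx -9.637$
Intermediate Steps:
$E{\left(c \right)} = -84 + c$ ($E{\left(c \right)} = c - 84 = -84 + c$)
$g = - \frac{179836}{159611}$ ($g = \frac{193056 - 13220}{-160029 + 418} = \frac{179836}{-159611} = 179836 \left(- \frac{1}{159611}\right) = - \frac{179836}{159611} \approx -1.1267$)
$\frac{-460709 + E{\left(-97 \right)}}{47826 + g} = \frac{-460709 - 181}{47826 - \frac{179836}{159611}} = \frac{-460709 - 181}{\frac{7633375850}{159611}} = \left(-460890\right) \frac{159611}{7633375850} = - \frac{7356311379}{763337585}$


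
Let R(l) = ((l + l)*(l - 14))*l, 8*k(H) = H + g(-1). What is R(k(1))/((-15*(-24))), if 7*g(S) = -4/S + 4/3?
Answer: -633847/170698752 ≈ -0.0037133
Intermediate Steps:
g(S) = 4/21 - 4/(7*S) (g(S) = (-4/S + 4/3)/7 = (4/3 - 4/S)/7 = 4/21 - 4/(7*S))
k(H) = 2/21 + H/8 (k(H) = (H + (4/21)*(-3 - 1)/(-1))/8 = (H + (4/21)*(-1)*(-4))/8 = (H + 16/21)/8 = (16/21 + H)/8 = 2/21 + H/8)
R(l) = 2*l**2*(-14 + l) (R(l) = ((2*l)*(-14 + l))*l = (2*l*(-14 + l))*l = 2*l**2*(-14 + l))
R(k(1))/((-15*(-24))) = (2*(2/21 + (1/8)*1)**2*(-14 + (2/21 + (1/8)*1)))/((-15*(-24))) = (2*(2/21 + 1/8)**2*(-14 + (2/21 + 1/8)))/360 = (2*(37/168)**2*(-14 + 37/168))*(1/360) = (2*(1369/28224)*(-2315/168))*(1/360) = -3169235/2370816*1/360 = -633847/170698752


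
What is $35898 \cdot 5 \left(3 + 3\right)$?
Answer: $1076940$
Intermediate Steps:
$35898 \cdot 5 \left(3 + 3\right) = 35898 \cdot 5 \cdot 6 = 35898 \cdot 30 = 1076940$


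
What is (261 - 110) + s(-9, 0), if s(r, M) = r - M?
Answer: 142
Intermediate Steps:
(261 - 110) + s(-9, 0) = (261 - 110) + (-9 - 1*0) = 151 + (-9 + 0) = 151 - 9 = 142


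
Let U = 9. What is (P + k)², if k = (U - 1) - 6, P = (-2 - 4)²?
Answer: 1444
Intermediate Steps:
P = 36 (P = (-6)² = 36)
k = 2 (k = (9 - 1) - 6 = 8 - 6 = 2)
(P + k)² = (36 + 2)² = 38² = 1444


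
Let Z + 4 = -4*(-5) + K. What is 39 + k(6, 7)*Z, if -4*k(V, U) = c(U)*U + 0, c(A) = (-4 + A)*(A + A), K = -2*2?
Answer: -843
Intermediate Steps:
K = -4
c(A) = 2*A*(-4 + A) (c(A) = (-4 + A)*(2*A) = 2*A*(-4 + A))
Z = 12 (Z = -4 + (-4*(-5) - 4) = -4 + (20 - 4) = -4 + 16 = 12)
k(V, U) = -U**2*(-4 + U)/2 (k(V, U) = -((2*U*(-4 + U))*U + 0)/4 = -(2*U**2*(-4 + U) + 0)/4 = -U**2*(-4 + U)/2)
39 + k(6, 7)*Z = 39 + ((1/2)*7**2*(4 - 1*7))*12 = 39 + ((1/2)*49*(4 - 7))*12 = 39 + ((1/2)*49*(-3))*12 = 39 - 147/2*12 = 39 - 882 = -843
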